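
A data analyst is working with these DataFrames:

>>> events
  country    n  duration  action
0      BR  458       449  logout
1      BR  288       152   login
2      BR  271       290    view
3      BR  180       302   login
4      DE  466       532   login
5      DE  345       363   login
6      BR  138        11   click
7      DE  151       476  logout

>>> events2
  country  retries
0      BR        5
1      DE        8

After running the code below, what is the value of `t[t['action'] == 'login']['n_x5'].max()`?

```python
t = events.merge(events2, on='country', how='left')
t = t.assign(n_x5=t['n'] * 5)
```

2330

merge on 'country' (how='left') → 8 rows:
  country    n  duration  action  retries
0      BR  458       449  logout        5
1      BR  288       152   login        5
2      BR  271       290    view        5
3      BR  180       302   login        5
4      DE  466       532   login        8
5      DE  345       363   login        8
6      BR  138        11   click        5
7      DE  151       476  logout        8
add column n_x5 = t['n'] * 5:
  country    n  duration  action  retries  n_x5
0      BR  458       449  logout        5  2290
1      BR  288       152   login        5  1440
2      BR  271       290    view        5  1355
3      BR  180       302   login        5   900
4      DE  466       532   login        8  2330
5      DE  345       363   login        8  1725
6      BR  138        11   click        5   690
7      DE  151       476  logout        8   755
filter rows where action == 'login':
  country    n  duration action  retries  n_x5
1      BR  288       152  login        5  1440
3      BR  180       302  login        5   900
4      DE  466       532  login        8  2330
5      DE  345       363  login        8  1725
Reading off the max of column 'n_x5', we get 2330.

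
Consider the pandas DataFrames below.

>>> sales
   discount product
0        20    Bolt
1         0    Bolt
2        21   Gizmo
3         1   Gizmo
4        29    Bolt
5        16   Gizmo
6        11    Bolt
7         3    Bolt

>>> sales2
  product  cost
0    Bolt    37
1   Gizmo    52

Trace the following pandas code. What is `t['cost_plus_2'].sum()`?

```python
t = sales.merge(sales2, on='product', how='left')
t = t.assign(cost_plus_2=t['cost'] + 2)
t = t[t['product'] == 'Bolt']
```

195

merge on 'product' (how='left') → 8 rows:
   discount product  cost
0        20    Bolt    37
1         0    Bolt    37
2        21   Gizmo    52
3         1   Gizmo    52
4        29    Bolt    37
5        16   Gizmo    52
6        11    Bolt    37
7         3    Bolt    37
add column cost_plus_2 = t['cost'] + 2:
   discount product  cost  cost_plus_2
0        20    Bolt    37           39
1         0    Bolt    37           39
2        21   Gizmo    52           54
3         1   Gizmo    52           54
4        29    Bolt    37           39
5        16   Gizmo    52           54
6        11    Bolt    37           39
7         3    Bolt    37           39
filter rows where product == 'Bolt':
   discount product  cost  cost_plus_2
0        20    Bolt    37           39
1         0    Bolt    37           39
4        29    Bolt    37           39
6        11    Bolt    37           39
7         3    Bolt    37           39
Then the sum of column 'cost_plus_2': 195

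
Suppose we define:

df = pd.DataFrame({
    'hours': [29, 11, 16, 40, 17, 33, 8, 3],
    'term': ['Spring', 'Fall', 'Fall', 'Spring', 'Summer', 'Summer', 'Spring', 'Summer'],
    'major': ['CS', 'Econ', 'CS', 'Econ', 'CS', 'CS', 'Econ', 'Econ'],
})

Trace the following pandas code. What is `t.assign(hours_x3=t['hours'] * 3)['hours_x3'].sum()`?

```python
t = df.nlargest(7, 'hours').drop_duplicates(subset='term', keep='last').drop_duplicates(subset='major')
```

84

take 7 rows with largest hours:
   hours    term major
3     40  Spring  Econ
5     33  Summer    CS
0     29  Spring    CS
4     17  Summer    CS
2     16    Fall    CS
1     11    Fall  Econ
6      8  Spring  Econ
drop duplicate term (keep=last):
   hours    term major
4     17  Summer    CS
1     11    Fall  Econ
6      8  Spring  Econ
drop duplicate major (keep=first):
   hours    term major
4     17  Summer    CS
1     11    Fall  Econ
add column hours_x3 = t['hours'] * 3:
   hours    term major  hours_x3
4     17  Summer    CS        51
1     11    Fall  Econ        33
Hence 84.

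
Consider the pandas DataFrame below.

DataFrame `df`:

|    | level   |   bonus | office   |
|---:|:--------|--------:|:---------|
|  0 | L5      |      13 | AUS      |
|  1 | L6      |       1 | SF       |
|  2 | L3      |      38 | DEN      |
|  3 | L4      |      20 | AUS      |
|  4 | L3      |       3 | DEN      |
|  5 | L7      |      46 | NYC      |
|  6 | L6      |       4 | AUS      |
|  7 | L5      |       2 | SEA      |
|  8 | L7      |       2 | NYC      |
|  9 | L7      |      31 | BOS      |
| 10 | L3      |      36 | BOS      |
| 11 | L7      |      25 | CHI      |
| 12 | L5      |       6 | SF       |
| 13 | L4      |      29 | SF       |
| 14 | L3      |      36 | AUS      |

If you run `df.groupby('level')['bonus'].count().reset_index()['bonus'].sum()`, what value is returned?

group by level, count of bonus:
level
L3    4
L4    2
L5    3
L6    2
L7    4
Name: bonus, dtype: int64
reset_index():
  level  bonus
0    L3      4
1    L4      2
2    L5      3
3    L6      2
4    L7      4
Finally, sum of column 'bonus' = 15.

15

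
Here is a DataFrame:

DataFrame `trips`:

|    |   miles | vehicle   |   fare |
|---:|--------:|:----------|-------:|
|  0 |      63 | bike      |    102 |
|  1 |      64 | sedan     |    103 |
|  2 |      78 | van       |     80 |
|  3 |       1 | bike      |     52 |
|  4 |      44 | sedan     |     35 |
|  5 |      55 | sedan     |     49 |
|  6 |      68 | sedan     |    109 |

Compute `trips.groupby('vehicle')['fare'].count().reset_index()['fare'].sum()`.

group by vehicle, count of fare:
vehicle
bike     2
sedan    4
van      1
Name: fare, dtype: int64
reset_index():
  vehicle  fare
0    bike     2
1   sedan     4
2     van     1
sum of column 'fare' → 7

7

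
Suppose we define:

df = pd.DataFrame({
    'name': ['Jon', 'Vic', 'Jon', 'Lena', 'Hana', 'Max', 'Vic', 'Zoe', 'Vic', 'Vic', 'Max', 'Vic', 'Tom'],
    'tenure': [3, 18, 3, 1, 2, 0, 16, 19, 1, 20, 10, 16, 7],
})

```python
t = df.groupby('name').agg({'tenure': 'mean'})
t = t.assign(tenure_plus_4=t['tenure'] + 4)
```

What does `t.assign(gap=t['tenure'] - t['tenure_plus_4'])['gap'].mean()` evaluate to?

-4.0

group by name, mean of tenure:
      tenure
name        
Hana     2.0
Jon      3.0
Lena     1.0
Max      5.0
Tom      7.0
Vic     14.2
Zoe     19.0
add column tenure_plus_4 = t['tenure'] + 4:
      tenure  tenure_plus_4
name                       
Hana     2.0            6.0
Jon      3.0            7.0
Lena     1.0            5.0
Max      5.0            9.0
Tom      7.0           11.0
Vic     14.2           18.2
Zoe     19.0           23.0
add column gap = t['tenure'] - t['tenure_plus_4']:
      tenure  tenure_plus_4  gap
name                            
Hana     2.0            6.0 -4.0
Jon      3.0            7.0 -4.0
Lena     1.0            5.0 -4.0
Max      5.0            9.0 -4.0
Tom      7.0           11.0 -4.0
Vic     14.2           18.2 -4.0
Zoe     19.0           23.0 -4.0
Finally, mean of column 'gap' = -4.0.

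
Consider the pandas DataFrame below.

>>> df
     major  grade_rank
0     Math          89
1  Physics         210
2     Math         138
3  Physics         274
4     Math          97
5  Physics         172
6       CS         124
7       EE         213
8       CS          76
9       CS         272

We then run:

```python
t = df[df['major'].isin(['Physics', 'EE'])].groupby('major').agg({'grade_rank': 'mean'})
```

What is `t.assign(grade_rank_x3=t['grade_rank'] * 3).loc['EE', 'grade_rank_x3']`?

filter rows where major in ['Physics', 'EE']:
     major  grade_rank
1  Physics         210
3  Physics         274
5  Physics         172
7       EE         213
group by major, mean of grade_rank:
         grade_rank
major              
EE       213.000000
Physics  218.666667
add column grade_rank_x3 = t['grade_rank'] * 3:
         grade_rank  grade_rank_x3
major                             
EE       213.000000          639.0
Physics  218.666667          656.0

639.0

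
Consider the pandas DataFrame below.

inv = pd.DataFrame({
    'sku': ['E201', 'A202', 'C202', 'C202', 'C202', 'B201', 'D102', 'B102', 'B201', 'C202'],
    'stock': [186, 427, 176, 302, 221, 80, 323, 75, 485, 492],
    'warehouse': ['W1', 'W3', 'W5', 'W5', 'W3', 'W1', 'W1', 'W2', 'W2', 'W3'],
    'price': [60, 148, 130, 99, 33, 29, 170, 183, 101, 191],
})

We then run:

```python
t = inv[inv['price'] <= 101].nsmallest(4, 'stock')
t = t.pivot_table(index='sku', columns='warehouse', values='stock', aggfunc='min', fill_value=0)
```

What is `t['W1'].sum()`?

filter rows where price <= 101:
    sku  stock warehouse  price
0  E201    186        W1     60
3  C202    302        W5     99
4  C202    221        W3     33
5  B201     80        W1     29
8  B201    485        W2    101
take 4 rows with smallest stock:
    sku  stock warehouse  price
5  B201     80        W1     29
0  E201    186        W1     60
4  C202    221        W3     33
3  C202    302        W5     99
pivot: rows=sku, cols=warehouse, min(stock):
warehouse   W1   W3   W5
sku                     
B201        80    0    0
C202         0  221  302
E201       186    0    0
Taking the sum of column 'W1' gives 266.

266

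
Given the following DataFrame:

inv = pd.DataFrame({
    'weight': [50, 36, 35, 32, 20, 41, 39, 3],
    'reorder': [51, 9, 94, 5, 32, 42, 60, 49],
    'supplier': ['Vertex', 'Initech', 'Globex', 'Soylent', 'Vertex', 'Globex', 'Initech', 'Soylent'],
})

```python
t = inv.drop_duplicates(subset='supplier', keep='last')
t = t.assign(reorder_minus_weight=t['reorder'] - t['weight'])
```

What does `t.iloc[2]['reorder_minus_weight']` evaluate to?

21

drop duplicate supplier (keep=last):
   weight  reorder supplier
4      20       32   Vertex
5      41       42   Globex
6      39       60  Initech
7       3       49  Soylent
add column reorder_minus_weight = t['reorder'] - t['weight']:
   weight  reorder supplier  reorder_minus_weight
4      20       32   Vertex                    12
5      41       42   Globex                     1
6      39       60  Initech                    21
7       3       49  Soylent                    46
The value at position 2, column 'reorder_minus_weight' is 21.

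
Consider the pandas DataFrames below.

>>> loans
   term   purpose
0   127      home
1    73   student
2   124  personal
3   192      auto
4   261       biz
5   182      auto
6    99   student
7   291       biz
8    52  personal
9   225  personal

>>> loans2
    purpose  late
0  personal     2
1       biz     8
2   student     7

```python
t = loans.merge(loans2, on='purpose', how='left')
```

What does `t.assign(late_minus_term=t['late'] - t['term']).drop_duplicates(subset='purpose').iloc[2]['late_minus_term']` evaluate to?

merge on 'purpose' (how='left') → 10 rows:
   term   purpose  late
0   127      home   NaN
1    73   student   7.0
2   124  personal   2.0
3   192      auto   NaN
4   261       biz   8.0
5   182      auto   NaN
6    99   student   7.0
7   291       biz   8.0
8    52  personal   2.0
9   225  personal   2.0
add column late_minus_term = t['late'] - t['term']:
   term   purpose  late  late_minus_term
0   127      home   NaN              NaN
1    73   student   7.0            -66.0
2   124  personal   2.0           -122.0
3   192      auto   NaN              NaN
4   261       biz   8.0           -253.0
5   182      auto   NaN              NaN
6    99   student   7.0            -92.0
7   291       biz   8.0           -283.0
8    52  personal   2.0            -50.0
9   225  personal   2.0           -223.0
drop duplicate purpose (keep=first):
   term   purpose  late  late_minus_term
0   127      home   NaN              NaN
1    73   student   7.0            -66.0
2   124  personal   2.0           -122.0
3   192      auto   NaN              NaN
4   261       biz   8.0           -253.0
Hence -122.0.

-122.0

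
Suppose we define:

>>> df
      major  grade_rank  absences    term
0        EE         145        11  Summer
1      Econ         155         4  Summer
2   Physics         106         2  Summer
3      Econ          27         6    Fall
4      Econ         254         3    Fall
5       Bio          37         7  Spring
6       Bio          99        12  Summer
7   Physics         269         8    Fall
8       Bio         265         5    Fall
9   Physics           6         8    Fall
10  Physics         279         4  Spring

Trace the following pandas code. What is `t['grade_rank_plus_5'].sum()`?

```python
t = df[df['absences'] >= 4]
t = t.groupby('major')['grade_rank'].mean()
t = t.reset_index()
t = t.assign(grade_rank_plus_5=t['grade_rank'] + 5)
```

574.333333333

filter rows where absences >= 4:
      major  grade_rank  absences    term
0        EE         145        11  Summer
1      Econ         155         4  Summer
3      Econ          27         6    Fall
5       Bio          37         7  Spring
6       Bio          99        12  Summer
7   Physics         269         8    Fall
8       Bio         265         5    Fall
9   Physics           6         8    Fall
10  Physics         279         4  Spring
group by major, mean of grade_rank:
major
Bio        133.666667
EE         145.000000
Econ        91.000000
Physics    184.666667
Name: grade_rank, dtype: float64
reset_index():
     major  grade_rank
0      Bio  133.666667
1       EE  145.000000
2     Econ   91.000000
3  Physics  184.666667
add column grade_rank_plus_5 = t['grade_rank'] + 5:
     major  grade_rank  grade_rank_plus_5
0      Bio  133.666667         138.666667
1       EE  145.000000         150.000000
2     Econ   91.000000          96.000000
3  Physics  184.666667         189.666667
So sum() = 574.333333333.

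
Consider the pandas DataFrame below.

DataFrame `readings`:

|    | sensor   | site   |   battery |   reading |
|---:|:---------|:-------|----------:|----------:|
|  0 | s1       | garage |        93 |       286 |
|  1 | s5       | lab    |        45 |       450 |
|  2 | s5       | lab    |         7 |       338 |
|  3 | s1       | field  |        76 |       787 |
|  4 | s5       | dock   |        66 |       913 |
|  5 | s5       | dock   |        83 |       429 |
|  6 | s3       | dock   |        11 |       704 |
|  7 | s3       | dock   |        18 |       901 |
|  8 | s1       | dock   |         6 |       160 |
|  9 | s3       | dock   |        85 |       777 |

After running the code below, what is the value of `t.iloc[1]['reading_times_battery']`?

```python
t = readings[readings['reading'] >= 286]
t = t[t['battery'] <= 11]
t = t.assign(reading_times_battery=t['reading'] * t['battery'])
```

filter rows where reading >= 286:
  sensor    site  battery  reading
0     s1  garage       93      286
1     s5     lab       45      450
2     s5     lab        7      338
3     s1   field       76      787
4     s5    dock       66      913
5     s5    dock       83      429
6     s3    dock       11      704
7     s3    dock       18      901
9     s3    dock       85      777
filter rows where battery <= 11:
  sensor  site  battery  reading
2     s5   lab        7      338
6     s3  dock       11      704
add column reading_times_battery = t['reading'] * t['battery']:
  sensor  site  battery  reading  reading_times_battery
2     s5   lab        7      338                   2366
6     s3  dock       11      704                   7744
So iloc[1]['reading_times_battery'] = 7744.

7744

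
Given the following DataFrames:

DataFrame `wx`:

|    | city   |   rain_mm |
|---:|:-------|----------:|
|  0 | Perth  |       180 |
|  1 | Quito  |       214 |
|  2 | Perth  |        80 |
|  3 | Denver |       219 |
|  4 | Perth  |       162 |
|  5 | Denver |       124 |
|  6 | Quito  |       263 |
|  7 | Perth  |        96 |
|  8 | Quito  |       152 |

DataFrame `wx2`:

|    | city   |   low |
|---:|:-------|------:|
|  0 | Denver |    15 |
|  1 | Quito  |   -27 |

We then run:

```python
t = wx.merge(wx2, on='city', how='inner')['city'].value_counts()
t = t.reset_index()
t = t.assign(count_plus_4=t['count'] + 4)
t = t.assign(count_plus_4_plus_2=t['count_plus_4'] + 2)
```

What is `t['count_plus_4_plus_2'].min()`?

merge on 'city' (how='inner') → 5 rows:
     city  rain_mm  low
0   Quito      214  -27
1  Denver      219   15
2  Denver      124   15
3   Quito      263  -27
4   Quito      152  -27
value_counts of city:
city
Quito     3
Denver    2
Name: count, dtype: int64
reset_index():
     city  count
0   Quito      3
1  Denver      2
add column count_plus_4 = t['count'] + 4:
     city  count  count_plus_4
0   Quito      3             7
1  Denver      2             6
add column count_plus_4_plus_2 = t['count_plus_4'] + 2:
     city  count  count_plus_4  count_plus_4_plus_2
0   Quito      3             7                    9
1  Denver      2             6                    8
The min of column 'count_plus_4_plus_2' is 8.

8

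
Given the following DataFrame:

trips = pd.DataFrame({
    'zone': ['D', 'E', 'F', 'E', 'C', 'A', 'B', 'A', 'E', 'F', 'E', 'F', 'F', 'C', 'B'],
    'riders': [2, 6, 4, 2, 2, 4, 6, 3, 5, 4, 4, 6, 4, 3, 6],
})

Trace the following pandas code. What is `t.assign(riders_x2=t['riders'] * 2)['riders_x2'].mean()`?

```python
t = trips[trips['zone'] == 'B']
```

12.0

filter rows where zone == 'B':
   zone  riders
6     B       6
14    B       6
add column riders_x2 = t['riders'] * 2:
   zone  riders  riders_x2
6     B       6         12
14    B       6         12
Hence 12.0.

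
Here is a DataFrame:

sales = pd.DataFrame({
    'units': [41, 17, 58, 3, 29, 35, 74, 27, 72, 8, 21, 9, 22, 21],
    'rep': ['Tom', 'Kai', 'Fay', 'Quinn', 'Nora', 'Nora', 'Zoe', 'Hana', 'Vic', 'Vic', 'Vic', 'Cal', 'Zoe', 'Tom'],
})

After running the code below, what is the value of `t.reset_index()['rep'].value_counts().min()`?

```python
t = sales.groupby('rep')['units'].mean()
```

group by rep, mean of units:
rep
Cal       9.000000
Fay      58.000000
Hana     27.000000
Kai      17.000000
Nora     32.000000
Quinn     3.000000
Tom      31.000000
Vic      33.666667
Zoe      48.000000
Name: units, dtype: float64
reset_index():
     rep      units
0    Cal   9.000000
1    Fay  58.000000
2   Hana  27.000000
3    Kai  17.000000
4   Nora  32.000000
5  Quinn   3.000000
6    Tom  31.000000
7    Vic  33.666667
8    Zoe  48.000000
value_counts of rep:
rep
Cal      1
Fay      1
Hana     1
Kai      1
Nora     1
Quinn    1
Tom      1
Vic      1
Zoe      1
Name: count, dtype: int64

1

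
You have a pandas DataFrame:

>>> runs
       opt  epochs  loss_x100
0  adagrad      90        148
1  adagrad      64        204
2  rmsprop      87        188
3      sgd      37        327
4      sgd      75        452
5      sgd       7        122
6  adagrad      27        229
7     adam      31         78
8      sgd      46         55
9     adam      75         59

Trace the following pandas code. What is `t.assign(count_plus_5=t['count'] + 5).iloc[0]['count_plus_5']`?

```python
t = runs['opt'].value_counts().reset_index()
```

value_counts of opt:
opt
sgd        4
adagrad    3
adam       2
rmsprop    1
Name: count, dtype: int64
reset_index():
       opt  count
0      sgd      4
1  adagrad      3
2     adam      2
3  rmsprop      1
add column count_plus_5 = t['count'] + 5:
       opt  count  count_plus_5
0      sgd      4             9
1  adagrad      3             8
2     adam      2             7
3  rmsprop      1             6

9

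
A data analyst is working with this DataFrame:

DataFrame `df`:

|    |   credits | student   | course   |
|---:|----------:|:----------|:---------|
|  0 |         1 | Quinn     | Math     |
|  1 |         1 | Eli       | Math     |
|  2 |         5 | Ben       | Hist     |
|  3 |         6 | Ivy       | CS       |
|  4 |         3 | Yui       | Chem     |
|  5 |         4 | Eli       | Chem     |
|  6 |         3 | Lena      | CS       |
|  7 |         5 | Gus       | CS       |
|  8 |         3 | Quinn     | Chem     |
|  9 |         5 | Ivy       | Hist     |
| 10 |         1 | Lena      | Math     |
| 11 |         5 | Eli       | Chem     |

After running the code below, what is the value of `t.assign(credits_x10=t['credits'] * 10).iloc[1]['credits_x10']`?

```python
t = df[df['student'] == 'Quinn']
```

filter rows where student == 'Quinn':
   credits student course
0        1   Quinn   Math
8        3   Quinn   Chem
add column credits_x10 = t['credits'] * 10:
   credits student course  credits_x10
0        1   Quinn   Math           10
8        3   Quinn   Chem           30

30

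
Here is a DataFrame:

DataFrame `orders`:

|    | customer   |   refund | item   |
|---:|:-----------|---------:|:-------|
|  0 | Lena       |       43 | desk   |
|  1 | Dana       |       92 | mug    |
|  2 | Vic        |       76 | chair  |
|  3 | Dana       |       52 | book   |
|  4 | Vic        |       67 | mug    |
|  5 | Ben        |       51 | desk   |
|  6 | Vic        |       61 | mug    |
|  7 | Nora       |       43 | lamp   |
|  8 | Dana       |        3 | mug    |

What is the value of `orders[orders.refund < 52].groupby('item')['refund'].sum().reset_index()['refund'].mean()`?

filter rows where refund < 52:
  customer  refund  item
0     Lena      43  desk
5      Ben      51  desk
7     Nora      43  lamp
8     Dana       3   mug
group by item, sum of refund:
item
desk    94
lamp    43
mug      3
Name: refund, dtype: int64
reset_index():
   item  refund
0  desk      94
1  lamp      43
2   mug       3
Finally, mean of column 'refund' = 46.6666666667.

46.6666666667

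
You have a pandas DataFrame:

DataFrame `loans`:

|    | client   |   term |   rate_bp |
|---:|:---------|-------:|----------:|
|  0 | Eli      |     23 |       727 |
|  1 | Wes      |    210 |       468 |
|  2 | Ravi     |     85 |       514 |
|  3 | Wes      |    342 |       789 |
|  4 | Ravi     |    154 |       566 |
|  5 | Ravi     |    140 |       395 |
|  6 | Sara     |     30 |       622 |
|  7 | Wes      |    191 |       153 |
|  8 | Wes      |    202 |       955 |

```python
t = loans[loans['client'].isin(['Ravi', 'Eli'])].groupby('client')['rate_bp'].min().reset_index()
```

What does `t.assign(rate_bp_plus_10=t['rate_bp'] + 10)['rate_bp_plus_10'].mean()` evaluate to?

571.0

filter rows where client in ['Ravi', 'Eli']:
  client  term  rate_bp
0    Eli    23      727
2   Ravi    85      514
4   Ravi   154      566
5   Ravi   140      395
group by client, min of rate_bp:
client
Eli     727
Ravi    395
Name: rate_bp, dtype: int64
reset_index():
  client  rate_bp
0    Eli      727
1   Ravi      395
add column rate_bp_plus_10 = t['rate_bp'] + 10:
  client  rate_bp  rate_bp_plus_10
0    Eli      727              737
1   Ravi      395              405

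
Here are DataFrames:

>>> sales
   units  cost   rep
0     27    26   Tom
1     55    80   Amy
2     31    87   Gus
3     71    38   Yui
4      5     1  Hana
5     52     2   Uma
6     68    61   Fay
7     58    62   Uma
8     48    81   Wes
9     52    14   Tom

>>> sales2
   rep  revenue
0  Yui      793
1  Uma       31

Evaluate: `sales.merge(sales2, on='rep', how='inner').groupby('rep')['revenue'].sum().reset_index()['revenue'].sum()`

855

merge on 'rep' (how='inner') → 3 rows:
   units  cost  rep  revenue
0     71    38  Yui      793
1     52     2  Uma       31
2     58    62  Uma       31
group by rep, sum of revenue:
rep
Uma     62
Yui    793
Name: revenue, dtype: int64
reset_index():
   rep  revenue
0  Uma       62
1  Yui      793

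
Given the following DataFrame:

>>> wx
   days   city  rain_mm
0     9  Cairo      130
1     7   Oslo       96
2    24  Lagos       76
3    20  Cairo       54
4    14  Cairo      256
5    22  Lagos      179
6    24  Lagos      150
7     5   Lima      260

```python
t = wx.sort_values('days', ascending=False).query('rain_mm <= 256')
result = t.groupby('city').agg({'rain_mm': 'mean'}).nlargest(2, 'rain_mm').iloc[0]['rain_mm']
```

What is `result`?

146.666666667

sort by days descending:
   days   city  rain_mm
2    24  Lagos       76
6    24  Lagos      150
5    22  Lagos      179
3    20  Cairo       54
4    14  Cairo      256
0     9  Cairo      130
1     7   Oslo       96
7     5   Lima      260
filter rows where rain_mm <= 256:
   days   city  rain_mm
2    24  Lagos       76
6    24  Lagos      150
5    22  Lagos      179
3    20  Cairo       54
4    14  Cairo      256
0     9  Cairo      130
1     7   Oslo       96
group by city, mean of rain_mm:
          rain_mm
city             
Cairo  146.666667
Lagos  135.000000
Oslo    96.000000
take 2 rows with largest rain_mm:
          rain_mm
city             
Cairo  146.666667
Lagos  135.000000
The value at position 0, column 'rain_mm' is 146.666666667.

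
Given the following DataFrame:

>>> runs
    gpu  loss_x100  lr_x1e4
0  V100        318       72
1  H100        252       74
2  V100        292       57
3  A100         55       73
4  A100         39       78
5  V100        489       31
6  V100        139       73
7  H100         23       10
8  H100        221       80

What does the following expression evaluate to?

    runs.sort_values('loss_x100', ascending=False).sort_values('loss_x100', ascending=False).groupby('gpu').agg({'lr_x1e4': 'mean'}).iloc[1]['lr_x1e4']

sort by loss_x100 descending:
    gpu  loss_x100  lr_x1e4
5  V100        489       31
0  V100        318       72
2  V100        292       57
1  H100        252       74
8  H100        221       80
6  V100        139       73
3  A100         55       73
4  A100         39       78
7  H100         23       10
sort by loss_x100 descending:
    gpu  loss_x100  lr_x1e4
5  V100        489       31
0  V100        318       72
2  V100        292       57
1  H100        252       74
8  H100        221       80
6  V100        139       73
3  A100         55       73
4  A100         39       78
7  H100         23       10
group by gpu, mean of lr_x1e4:
        lr_x1e4
gpu            
A100  75.500000
H100  54.666667
V100  58.250000
Then the value at position 1, column 'lr_x1e4': 54.6666666667

54.6666666667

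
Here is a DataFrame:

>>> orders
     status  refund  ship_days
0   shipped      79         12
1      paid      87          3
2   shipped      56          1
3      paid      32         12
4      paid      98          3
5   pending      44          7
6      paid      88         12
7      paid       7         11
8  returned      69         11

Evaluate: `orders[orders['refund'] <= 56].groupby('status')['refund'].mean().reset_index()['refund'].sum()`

119.5

filter rows where refund <= 56:
    status  refund  ship_days
2  shipped      56          1
3     paid      32         12
5  pending      44          7
7     paid       7         11
group by status, mean of refund:
status
paid       19.5
pending    44.0
shipped    56.0
Name: refund, dtype: float64
reset_index():
    status  refund
0     paid    19.5
1  pending    44.0
2  shipped    56.0
So sum() = 119.5.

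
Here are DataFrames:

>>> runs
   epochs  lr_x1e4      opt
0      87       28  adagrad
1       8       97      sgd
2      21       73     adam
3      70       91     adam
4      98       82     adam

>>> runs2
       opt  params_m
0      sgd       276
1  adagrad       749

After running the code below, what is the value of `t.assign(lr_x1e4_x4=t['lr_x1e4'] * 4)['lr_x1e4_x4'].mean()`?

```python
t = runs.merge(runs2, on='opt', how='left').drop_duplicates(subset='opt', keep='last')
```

merge on 'opt' (how='left') → 5 rows:
   epochs  lr_x1e4      opt  params_m
0      87       28  adagrad     749.0
1       8       97      sgd     276.0
2      21       73     adam       NaN
3      70       91     adam       NaN
4      98       82     adam       NaN
drop duplicate opt (keep=last):
   epochs  lr_x1e4      opt  params_m
0      87       28  adagrad     749.0
1       8       97      sgd     276.0
4      98       82     adam       NaN
add column lr_x1e4_x4 = t['lr_x1e4'] * 4:
   epochs  lr_x1e4      opt  params_m  lr_x1e4_x4
0      87       28  adagrad     749.0         112
1       8       97      sgd     276.0         388
4      98       82     adam       NaN         328
Finally, mean of column 'lr_x1e4_x4' = 276.0.

276.0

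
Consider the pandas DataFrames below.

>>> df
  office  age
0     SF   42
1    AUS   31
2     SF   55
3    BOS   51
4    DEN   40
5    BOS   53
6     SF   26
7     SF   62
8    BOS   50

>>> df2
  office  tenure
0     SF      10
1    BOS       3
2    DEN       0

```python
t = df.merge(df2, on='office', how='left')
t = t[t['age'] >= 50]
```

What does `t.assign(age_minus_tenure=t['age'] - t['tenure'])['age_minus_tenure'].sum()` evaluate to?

merge on 'office' (how='left') → 9 rows:
  office  age  tenure
0     SF   42    10.0
1    AUS   31     NaN
2     SF   55    10.0
3    BOS   51     3.0
4    DEN   40     0.0
5    BOS   53     3.0
6     SF   26    10.0
7     SF   62    10.0
8    BOS   50     3.0
filter rows where age >= 50:
  office  age  tenure
2     SF   55    10.0
3    BOS   51     3.0
5    BOS   53     3.0
7     SF   62    10.0
8    BOS   50     3.0
add column age_minus_tenure = t['age'] - t['tenure']:
  office  age  tenure  age_minus_tenure
2     SF   55    10.0              45.0
3    BOS   51     3.0              48.0
5    BOS   53     3.0              50.0
7     SF   62    10.0              52.0
8    BOS   50     3.0              47.0

242.0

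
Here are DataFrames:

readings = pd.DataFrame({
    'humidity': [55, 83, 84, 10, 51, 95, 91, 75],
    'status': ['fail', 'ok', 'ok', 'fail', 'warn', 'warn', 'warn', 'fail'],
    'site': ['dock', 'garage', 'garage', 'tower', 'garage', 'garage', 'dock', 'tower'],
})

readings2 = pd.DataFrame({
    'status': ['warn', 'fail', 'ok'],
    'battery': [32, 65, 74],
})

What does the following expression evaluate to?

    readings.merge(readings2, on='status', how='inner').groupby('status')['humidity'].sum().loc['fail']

merge on 'status' (how='inner') → 8 rows:
   humidity status    site  battery
0        55   fail    dock       65
1        83     ok  garage       74
2        84     ok  garage       74
3        10   fail   tower       65
4        51   warn  garage       32
5        95   warn  garage       32
6        91   warn    dock       32
7        75   fail   tower       65
group by status, sum of humidity:
status
fail    140
ok      167
warn    237
Name: humidity, dtype: int64

140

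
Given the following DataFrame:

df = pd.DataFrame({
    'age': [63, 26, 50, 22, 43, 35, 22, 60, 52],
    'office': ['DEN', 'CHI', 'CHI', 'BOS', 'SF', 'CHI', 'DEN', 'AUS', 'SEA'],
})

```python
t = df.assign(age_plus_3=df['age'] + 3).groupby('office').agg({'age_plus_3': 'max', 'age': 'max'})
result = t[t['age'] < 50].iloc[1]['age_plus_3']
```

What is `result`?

46

add column age_plus_3 = df['age'] + 3:
   age office  age_plus_3
0   63    DEN          66
1   26    CHI          29
2   50    CHI          53
3   22    BOS          25
4   43     SF          46
5   35    CHI          38
6   22    DEN          25
7   60    AUS          63
8   52    SEA          55
group by office: max(age_plus_3), max(age):
        age_plus_3  age
office                 
AUS             63   60
BOS             25   22
CHI             53   50
DEN             66   63
SEA             55   52
SF              46   43
filter rows where age < 50:
        age_plus_3  age
office                 
BOS             25   22
SF              46   43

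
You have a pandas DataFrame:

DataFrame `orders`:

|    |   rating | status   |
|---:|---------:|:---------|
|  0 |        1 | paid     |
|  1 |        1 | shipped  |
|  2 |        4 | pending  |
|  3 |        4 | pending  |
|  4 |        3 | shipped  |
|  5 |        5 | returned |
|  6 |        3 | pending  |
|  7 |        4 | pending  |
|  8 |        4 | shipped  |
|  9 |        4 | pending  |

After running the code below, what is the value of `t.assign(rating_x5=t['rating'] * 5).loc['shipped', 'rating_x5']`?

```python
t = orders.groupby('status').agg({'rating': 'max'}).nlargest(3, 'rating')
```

20

group by status, max of rating:
          rating
status          
paid           1
pending        4
returned       5
shipped        4
take 3 rows with largest rating:
          rating
status          
returned       5
pending        4
shipped        4
add column rating_x5 = t['rating'] * 5:
          rating  rating_x5
status                     
returned       5         25
pending        4         20
shipped        4         20
Reading off the value at row 'shipped', column 'rating_x5', we get 20.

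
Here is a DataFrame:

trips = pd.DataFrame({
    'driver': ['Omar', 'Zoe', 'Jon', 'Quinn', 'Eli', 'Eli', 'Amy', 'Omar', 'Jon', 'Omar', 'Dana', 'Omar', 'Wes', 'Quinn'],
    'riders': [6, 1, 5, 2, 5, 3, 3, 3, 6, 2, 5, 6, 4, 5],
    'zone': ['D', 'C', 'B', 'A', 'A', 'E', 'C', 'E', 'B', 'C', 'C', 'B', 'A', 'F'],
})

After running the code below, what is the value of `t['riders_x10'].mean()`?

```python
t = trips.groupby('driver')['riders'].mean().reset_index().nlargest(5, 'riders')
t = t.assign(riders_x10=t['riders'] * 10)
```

45.5

group by driver, mean of riders:
driver
Amy      3.00
Dana     5.00
Eli      4.00
Jon      5.50
Omar     4.25
Quinn    3.50
Wes      4.00
Zoe      1.00
Name: riders, dtype: float64
reset_index():
  driver  riders
0    Amy    3.00
1   Dana    5.00
2    Eli    4.00
3    Jon    5.50
4   Omar    4.25
5  Quinn    3.50
6    Wes    4.00
7    Zoe    1.00
take 5 rows with largest riders:
  driver  riders
3    Jon    5.50
1   Dana    5.00
4   Omar    4.25
2    Eli    4.00
6    Wes    4.00
add column riders_x10 = t['riders'] * 10:
  driver  riders  riders_x10
3    Jon    5.50        55.0
1   Dana    5.00        50.0
4   Omar    4.25        42.5
2    Eli    4.00        40.0
6    Wes    4.00        40.0
So mean() = 45.5.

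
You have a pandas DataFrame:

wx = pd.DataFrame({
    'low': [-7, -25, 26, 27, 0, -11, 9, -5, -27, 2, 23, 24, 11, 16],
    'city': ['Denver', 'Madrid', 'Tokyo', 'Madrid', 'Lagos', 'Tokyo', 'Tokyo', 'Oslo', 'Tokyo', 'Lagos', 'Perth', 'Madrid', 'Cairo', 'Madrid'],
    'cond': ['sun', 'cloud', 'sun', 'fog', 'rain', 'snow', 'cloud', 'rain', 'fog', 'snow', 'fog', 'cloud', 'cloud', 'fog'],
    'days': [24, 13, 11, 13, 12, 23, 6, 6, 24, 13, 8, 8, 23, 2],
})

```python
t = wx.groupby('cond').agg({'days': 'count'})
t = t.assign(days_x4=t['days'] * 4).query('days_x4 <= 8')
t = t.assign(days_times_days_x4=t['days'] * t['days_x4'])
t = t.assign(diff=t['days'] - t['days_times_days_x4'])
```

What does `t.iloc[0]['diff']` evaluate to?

group by cond, count of days:
       days
cond       
cloud     4
fog       4
rain      2
snow      2
sun       2
add column days_x4 = t['days'] * 4:
       days  days_x4
cond                
cloud     4       16
fog       4       16
rain      2        8
snow      2        8
sun       2        8
filter rows where days_x4 <= 8:
      days  days_x4
cond               
rain     2        8
snow     2        8
sun      2        8
add column days_times_days_x4 = t['days'] * t['days_x4']:
      days  days_x4  days_times_days_x4
cond                                   
rain     2        8                  16
snow     2        8                  16
sun      2        8                  16
add column diff = t['days'] - t['days_times_days_x4']:
      days  days_x4  days_times_days_x4  diff
cond                                         
rain     2        8                  16   -14
snow     2        8                  16   -14
sun      2        8                  16   -14

-14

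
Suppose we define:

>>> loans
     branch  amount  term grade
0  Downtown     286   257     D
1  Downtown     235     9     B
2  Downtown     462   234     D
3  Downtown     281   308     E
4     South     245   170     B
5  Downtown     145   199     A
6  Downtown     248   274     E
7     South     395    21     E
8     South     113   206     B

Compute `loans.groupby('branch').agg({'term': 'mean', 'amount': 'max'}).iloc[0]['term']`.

213.5

group by branch: mean(term), max(amount):
                term  amount
branch                      
Downtown  213.500000     462
South     132.333333     395
Hence 213.5.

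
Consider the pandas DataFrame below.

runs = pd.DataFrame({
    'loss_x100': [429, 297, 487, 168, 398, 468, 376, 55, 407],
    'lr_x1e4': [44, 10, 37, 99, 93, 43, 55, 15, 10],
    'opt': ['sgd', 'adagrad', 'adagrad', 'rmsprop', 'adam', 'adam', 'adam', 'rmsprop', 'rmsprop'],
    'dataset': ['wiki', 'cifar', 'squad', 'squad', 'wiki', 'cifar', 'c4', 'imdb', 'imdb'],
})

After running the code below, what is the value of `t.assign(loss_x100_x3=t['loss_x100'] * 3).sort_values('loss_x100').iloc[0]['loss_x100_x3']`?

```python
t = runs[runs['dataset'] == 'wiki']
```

filter rows where dataset == 'wiki':
   loss_x100  lr_x1e4   opt dataset
0        429       44   sgd    wiki
4        398       93  adam    wiki
add column loss_x100_x3 = t['loss_x100'] * 3:
   loss_x100  lr_x1e4   opt dataset  loss_x100_x3
0        429       44   sgd    wiki          1287
4        398       93  adam    wiki          1194
sort by loss_x100:
   loss_x100  lr_x1e4   opt dataset  loss_x100_x3
4        398       93  adam    wiki          1194
0        429       44   sgd    wiki          1287
Hence 1194.

1194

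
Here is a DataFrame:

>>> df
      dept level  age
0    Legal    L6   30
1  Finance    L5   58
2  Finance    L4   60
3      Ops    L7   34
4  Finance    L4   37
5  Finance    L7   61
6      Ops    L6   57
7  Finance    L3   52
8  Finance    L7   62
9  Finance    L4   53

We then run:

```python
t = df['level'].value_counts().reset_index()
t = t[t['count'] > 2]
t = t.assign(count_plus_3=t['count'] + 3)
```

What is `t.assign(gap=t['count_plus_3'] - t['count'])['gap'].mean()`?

value_counts of level:
level
L4    3
L7    3
L6    2
L5    1
L3    1
Name: count, dtype: int64
reset_index():
  level  count
0    L4      3
1    L7      3
2    L6      2
3    L5      1
4    L3      1
filter rows where count > 2:
  level  count
0    L4      3
1    L7      3
add column count_plus_3 = t['count'] + 3:
  level  count  count_plus_3
0    L4      3             6
1    L7      3             6
add column gap = t['count_plus_3'] - t['count']:
  level  count  count_plus_3  gap
0    L4      3             6    3
1    L7      3             6    3

3.0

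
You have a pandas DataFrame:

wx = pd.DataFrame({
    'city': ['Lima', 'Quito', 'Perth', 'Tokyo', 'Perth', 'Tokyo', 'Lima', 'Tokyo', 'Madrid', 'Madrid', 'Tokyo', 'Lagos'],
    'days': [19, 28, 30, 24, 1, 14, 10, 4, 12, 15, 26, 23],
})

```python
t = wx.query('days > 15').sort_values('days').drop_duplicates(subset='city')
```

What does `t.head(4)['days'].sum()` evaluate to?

filter rows where days > 15:
     city  days
0    Lima    19
1   Quito    28
2   Perth    30
3   Tokyo    24
10  Tokyo    26
11  Lagos    23
sort by days:
     city  days
0    Lima    19
11  Lagos    23
3   Tokyo    24
10  Tokyo    26
1   Quito    28
2   Perth    30
drop duplicate city (keep=first):
     city  days
0    Lima    19
11  Lagos    23
3   Tokyo    24
1   Quito    28
2   Perth    30
take first 4 rows:
     city  days
0    Lima    19
11  Lagos    23
3   Tokyo    24
1   Quito    28

94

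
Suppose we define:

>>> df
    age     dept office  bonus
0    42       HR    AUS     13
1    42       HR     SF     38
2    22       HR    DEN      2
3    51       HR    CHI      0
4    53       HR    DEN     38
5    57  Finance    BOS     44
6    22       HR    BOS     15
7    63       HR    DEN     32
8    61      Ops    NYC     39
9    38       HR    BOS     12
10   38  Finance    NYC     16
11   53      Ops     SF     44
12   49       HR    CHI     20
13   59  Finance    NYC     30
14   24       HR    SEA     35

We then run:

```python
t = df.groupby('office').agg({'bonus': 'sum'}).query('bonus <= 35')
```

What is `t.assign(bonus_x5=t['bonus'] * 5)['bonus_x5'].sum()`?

group by office, sum of bonus:
        bonus
office       
AUS        13
BOS        71
CHI        20
DEN        72
NYC        85
SEA        35
SF         82
filter rows where bonus <= 35:
        bonus
office       
AUS        13
CHI        20
SEA        35
add column bonus_x5 = t['bonus'] * 5:
        bonus  bonus_x5
office                 
AUS        13        65
CHI        20       100
SEA        35       175

340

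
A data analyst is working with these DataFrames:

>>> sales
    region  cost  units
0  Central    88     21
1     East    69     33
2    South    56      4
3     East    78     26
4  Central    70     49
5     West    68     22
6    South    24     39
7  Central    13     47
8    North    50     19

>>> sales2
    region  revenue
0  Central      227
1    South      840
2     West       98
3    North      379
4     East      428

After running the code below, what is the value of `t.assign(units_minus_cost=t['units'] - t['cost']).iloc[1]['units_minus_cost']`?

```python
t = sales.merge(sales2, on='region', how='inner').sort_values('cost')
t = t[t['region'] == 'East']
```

-52

merge on 'region' (how='inner') → 9 rows:
    region  cost  units  revenue
0  Central    88     21      227
1     East    69     33      428
2    South    56      4      840
3     East    78     26      428
4  Central    70     49      227
5     West    68     22       98
6    South    24     39      840
7  Central    13     47      227
8    North    50     19      379
sort by cost:
    region  cost  units  revenue
7  Central    13     47      227
6    South    24     39      840
8    North    50     19      379
2    South    56      4      840
5     West    68     22       98
1     East    69     33      428
4  Central    70     49      227
3     East    78     26      428
0  Central    88     21      227
filter rows where region == 'East':
  region  cost  units  revenue
1   East    69     33      428
3   East    78     26      428
add column units_minus_cost = t['units'] - t['cost']:
  region  cost  units  revenue  units_minus_cost
1   East    69     33      428               -36
3   East    78     26      428               -52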